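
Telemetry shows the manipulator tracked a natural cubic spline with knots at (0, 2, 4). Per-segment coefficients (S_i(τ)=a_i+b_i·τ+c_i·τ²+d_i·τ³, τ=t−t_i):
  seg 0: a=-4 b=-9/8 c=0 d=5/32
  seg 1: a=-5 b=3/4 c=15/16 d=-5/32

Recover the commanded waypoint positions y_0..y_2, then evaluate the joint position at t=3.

y_0 = S_0(0) = a_0 = -4
y_1 = S_1(0) = a_1 = -5
y_2 = S_1(2) = -1
t_q=3 is in segment 1 (τ=1); S_1(τ)=-111/32

y_0=-4 y_1=-5 y_2=-1
S(3) = -111/32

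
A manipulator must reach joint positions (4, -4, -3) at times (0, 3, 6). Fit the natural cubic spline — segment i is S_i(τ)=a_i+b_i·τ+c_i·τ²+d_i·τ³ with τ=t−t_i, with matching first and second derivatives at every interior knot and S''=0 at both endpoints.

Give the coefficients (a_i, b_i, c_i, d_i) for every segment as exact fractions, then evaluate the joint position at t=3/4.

  seg 0: a=4 b=-41/12 c=0 d=1/12
  seg 1: a=-4 b=-7/6 c=3/4 d=-1/12
S(3/4) = 377/256

Δ: Δ0=-8/3, Δ1=1/3
row 1: diag=12, rhs=18; c'=1/4, d'=3/2
back: M1=3/2
M: M0=0, M1=3/2, M2=0
seg 0: a=4, c=M0/2=0, d=(M1−M0)/(6·3)=1/12, b=Δ0−h0·(2M0+M1)/6=-41/12
seg 1: a=-4, c=M1/2=3/4, d=(M2−M1)/(6·3)=-1/12, b=Δ1−h1·(2M1+M2)/6=-7/6
t_q=3/4 → seg 0, τ=3/4; S=4+-41/12·τ+0·τ²+1/12·τ³=377/256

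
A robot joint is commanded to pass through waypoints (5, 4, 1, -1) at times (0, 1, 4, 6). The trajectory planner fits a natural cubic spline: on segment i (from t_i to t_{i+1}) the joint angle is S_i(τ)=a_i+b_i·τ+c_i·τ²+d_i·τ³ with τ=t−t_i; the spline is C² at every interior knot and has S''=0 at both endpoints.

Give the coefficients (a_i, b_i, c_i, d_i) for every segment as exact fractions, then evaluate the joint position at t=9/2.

Δ: Δ0=-1, Δ1=-1, Δ2=-1
row 1: diag=8, rhs=0; c'=3/8, d'=0
row 2: denom=10−3·3/8=71/8; d'=(0−3·0)/(71/8)=0
back: M2=0
back: M1=0−3/8·0=0
M: M0=0, M1=0, M2=0, M3=0
seg 0: a=5, c=M0/2=0, d=(M1−M0)/(6·1)=0, b=Δ0−h0·(2M0+M1)/6=-1
seg 1: a=4, c=M1/2=0, d=(M2−M1)/(6·3)=0, b=Δ1−h1·(2M1+M2)/6=-1
seg 2: a=1, c=M2/2=0, d=(M3−M2)/(6·2)=0, b=Δ2−h2·(2M2+M3)/6=-1
t_q=9/2 → seg 2, τ=1/2; S=1+-1·τ+0·τ²+0·τ³=1/2

  seg 0: a=5 b=-1 c=0 d=0
  seg 1: a=4 b=-1 c=0 d=0
  seg 2: a=1 b=-1 c=0 d=0
S(9/2) = 1/2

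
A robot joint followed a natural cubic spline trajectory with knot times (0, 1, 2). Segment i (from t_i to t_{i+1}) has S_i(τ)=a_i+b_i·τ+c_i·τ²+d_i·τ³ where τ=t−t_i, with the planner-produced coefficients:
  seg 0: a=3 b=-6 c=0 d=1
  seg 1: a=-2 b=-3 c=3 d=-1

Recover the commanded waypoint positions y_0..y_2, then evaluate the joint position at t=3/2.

y_0 = S_0(0) = a_0 = 3
y_1 = S_1(0) = a_1 = -2
y_2 = S_1(1) = -3
t_q=3/2 is in segment 1 (τ=1/2); S_1(τ)=-23/8

y_0=3 y_1=-2 y_2=-3
S(3/2) = -23/8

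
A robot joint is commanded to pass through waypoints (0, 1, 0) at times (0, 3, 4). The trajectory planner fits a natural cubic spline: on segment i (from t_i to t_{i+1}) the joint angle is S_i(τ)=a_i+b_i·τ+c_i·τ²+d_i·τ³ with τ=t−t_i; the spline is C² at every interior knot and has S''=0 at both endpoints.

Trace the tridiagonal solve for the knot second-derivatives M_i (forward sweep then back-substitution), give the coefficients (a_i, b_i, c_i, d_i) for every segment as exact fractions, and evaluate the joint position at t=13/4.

Δ: Δ0=1/3, Δ1=-1
row 1: diag=8, rhs=-8; c'=1/8, d'=-1
back: M1=-1
M: M0=0, M1=-1, M2=0
seg 0: a=0, c=M0/2=0, d=(M1−M0)/(6·3)=-1/18, b=Δ0−h0·(2M0+M1)/6=5/6
seg 1: a=1, c=M1/2=-1/2, d=(M2−M1)/(6·1)=1/6, b=Δ1−h1·(2M1+M2)/6=-2/3
t_q=13/4 → seg 1, τ=1/4; S=1+-2/3·τ+-1/2·τ²+1/6·τ³=103/128

  seg 0: a=0 b=5/6 c=0 d=-1/18
  seg 1: a=1 b=-2/3 c=-1/2 d=1/6
S(13/4) = 103/128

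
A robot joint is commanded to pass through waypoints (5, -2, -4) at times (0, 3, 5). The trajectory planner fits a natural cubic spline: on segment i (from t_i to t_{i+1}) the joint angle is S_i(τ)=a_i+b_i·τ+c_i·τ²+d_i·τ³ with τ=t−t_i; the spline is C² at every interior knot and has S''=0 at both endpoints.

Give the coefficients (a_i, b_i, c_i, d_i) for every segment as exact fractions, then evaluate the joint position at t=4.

  seg 0: a=5 b=-41/15 c=0 d=2/45
  seg 1: a=-2 b=-23/15 c=2/5 d=-1/15
S(4) = -16/5

Δ: Δ0=-7/3, Δ1=-1
row 1: diag=10, rhs=8; c'=1/5, d'=4/5
back: M1=4/5
M: M0=0, M1=4/5, M2=0
seg 0: a=5, c=M0/2=0, d=(M1−M0)/(6·3)=2/45, b=Δ0−h0·(2M0+M1)/6=-41/15
seg 1: a=-2, c=M1/2=2/5, d=(M2−M1)/(6·2)=-1/15, b=Δ1−h1·(2M1+M2)/6=-23/15
t_q=4 → seg 1, τ=1; S=-2+-23/15·τ+2/5·τ²+-1/15·τ³=-16/5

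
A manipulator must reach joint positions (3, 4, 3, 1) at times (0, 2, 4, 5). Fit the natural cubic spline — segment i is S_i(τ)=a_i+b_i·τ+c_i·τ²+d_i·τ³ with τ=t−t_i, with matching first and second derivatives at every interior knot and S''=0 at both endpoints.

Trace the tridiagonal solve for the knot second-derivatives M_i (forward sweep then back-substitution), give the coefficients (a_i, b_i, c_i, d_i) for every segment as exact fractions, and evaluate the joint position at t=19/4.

Δ: Δ0=1/2, Δ1=-1/2, Δ2=-2
row 1: diag=8, rhs=-6; c'=1/4, d'=-3/4
row 2: denom=6−2·1/4=11/2; d'=(-9−2·-3/4)/(11/2)=-15/11
back: M2=-15/11
back: M1=-3/4−1/4·-15/11=-9/22
M: M0=0, M1=-9/22, M2=-15/11, M3=0
seg 0: a=3, c=M0/2=0, d=(M1−M0)/(6·2)=-3/88, b=Δ0−h0·(2M0+M1)/6=7/11
seg 1: a=4, c=M1/2=-9/44, d=(M2−M1)/(6·2)=-7/88, b=Δ1−h1·(2M1+M2)/6=5/22
seg 2: a=3, c=M2/2=-15/22, d=(M3−M2)/(6·1)=5/22, b=Δ2−h2·(2M2+M3)/6=-17/11
t_q=19/4 → seg 2, τ=3/4; S=3+-17/11·τ+-15/22·τ²+5/22·τ³=2187/1408

  seg 0: a=3 b=7/11 c=0 d=-3/88
  seg 1: a=4 b=5/22 c=-9/44 d=-7/88
  seg 2: a=3 b=-17/11 c=-15/22 d=5/22
S(19/4) = 2187/1408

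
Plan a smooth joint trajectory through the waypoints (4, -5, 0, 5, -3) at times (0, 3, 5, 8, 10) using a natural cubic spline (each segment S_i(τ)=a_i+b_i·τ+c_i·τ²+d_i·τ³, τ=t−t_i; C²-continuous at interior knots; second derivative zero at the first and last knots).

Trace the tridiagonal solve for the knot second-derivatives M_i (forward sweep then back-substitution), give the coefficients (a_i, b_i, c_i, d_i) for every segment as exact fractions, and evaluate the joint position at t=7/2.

  seg 0: a=4 b=-8119/1740 c=0 d=2899/15660
  seg 1: a=-5 b=289/870 c=2899/1740 d=-1013/3480
  seg 2: a=0 b=508/145 c=-7/87 d=-694/3915
  seg 3: a=5 b=-256/145 c=-243/145 d=81/290
S(7/2) = -41331/9280

Δ: Δ0=-3, Δ1=5/2, Δ2=5/3, Δ3=-4
row 1: diag=10, rhs=33; c'=1/5, d'=33/10
row 2: denom=10−2·1/5=48/5; d'=(-5−2·33/10)/(48/5)=-29/24
row 3: denom=10−3·5/16=145/16; d'=(-34−3·-29/24)/(145/16)=-486/145
back: M3=-486/145
back: M2=-29/24−5/16·-486/145=-14/87
back: M1=33/10−1/5·-14/87=2899/870
M: M0=0, M1=2899/870, M2=-14/87, M3=-486/145, M4=0
seg 0: a=4, c=M0/2=0, d=(M1−M0)/(6·3)=2899/15660, b=Δ0−h0·(2M0+M1)/6=-8119/1740
seg 1: a=-5, c=M1/2=2899/1740, d=(M2−M1)/(6·2)=-1013/3480, b=Δ1−h1·(2M1+M2)/6=289/870
seg 2: a=0, c=M2/2=-7/87, d=(M3−M2)/(6·3)=-694/3915, b=Δ2−h2·(2M2+M3)/6=508/145
seg 3: a=5, c=M3/2=-243/145, d=(M4−M3)/(6·2)=81/290, b=Δ3−h3·(2M3+M4)/6=-256/145
t_q=7/2 → seg 1, τ=1/2; S=-5+289/870·τ+2899/1740·τ²+-1013/3480·τ³=-41331/9280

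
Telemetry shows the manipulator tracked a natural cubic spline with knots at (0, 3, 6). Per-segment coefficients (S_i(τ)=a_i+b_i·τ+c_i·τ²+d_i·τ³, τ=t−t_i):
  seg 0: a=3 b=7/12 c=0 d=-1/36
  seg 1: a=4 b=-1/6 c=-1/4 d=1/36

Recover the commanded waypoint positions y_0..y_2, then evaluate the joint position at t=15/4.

y_0 = S_0(0) = a_0 = 3
y_1 = S_1(0) = a_1 = 4
y_2 = S_1(3) = 2
t_q=15/4 is in segment 1 (τ=3/4); S_1(τ)=959/256

y_0=3 y_1=4 y_2=2
S(15/4) = 959/256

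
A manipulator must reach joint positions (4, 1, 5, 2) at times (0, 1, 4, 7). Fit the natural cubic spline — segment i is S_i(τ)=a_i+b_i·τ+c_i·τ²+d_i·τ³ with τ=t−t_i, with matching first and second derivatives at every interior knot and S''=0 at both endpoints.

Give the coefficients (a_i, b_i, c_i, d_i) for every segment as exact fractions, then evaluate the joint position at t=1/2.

Δ: Δ0=-3, Δ1=4/3, Δ2=-1
row 1: diag=8, rhs=26; c'=3/8, d'=13/4
row 2: denom=12−3·3/8=87/8; d'=(-14−3·13/4)/(87/8)=-190/87
back: M2=-190/87
back: M1=13/4−3/8·-190/87=118/29
M: M0=0, M1=118/29, M2=-190/87, M3=0
seg 0: a=4, c=M0/2=0, d=(M1−M0)/(6·1)=59/87, b=Δ0−h0·(2M0+M1)/6=-320/87
seg 1: a=1, c=M1/2=59/29, d=(M2−M1)/(6·3)=-272/783, b=Δ1−h1·(2M1+M2)/6=-143/87
seg 2: a=5, c=M2/2=-95/87, d=(M3−M2)/(6·3)=95/783, b=Δ2−h2·(2M2+M3)/6=103/87
t_q=1/2 → seg 0, τ=1/2; S=4+-320/87·τ+0·τ²+59/87·τ³=521/232

  seg 0: a=4 b=-320/87 c=0 d=59/87
  seg 1: a=1 b=-143/87 c=59/29 d=-272/783
  seg 2: a=5 b=103/87 c=-95/87 d=95/783
S(1/2) = 521/232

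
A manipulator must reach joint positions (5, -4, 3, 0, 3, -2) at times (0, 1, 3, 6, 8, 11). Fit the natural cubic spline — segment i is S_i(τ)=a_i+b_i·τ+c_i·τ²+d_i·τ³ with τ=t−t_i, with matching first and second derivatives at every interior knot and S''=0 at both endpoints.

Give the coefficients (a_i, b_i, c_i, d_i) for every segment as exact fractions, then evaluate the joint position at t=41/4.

  seg 0: a=5 b=-55451/4836 c=0 d=11927/4836
  seg 1: a=-4 b=-9835/2418 c=11927/1612 d=-17483/9672
  seg 2: a=3 b=4639/1209 c=-1389/403 d=6653/10881
  seg 3: a=0 b=-404/1209 c=2486/1209 d=-5509/9672
  seg 4: a=3 b=851/806 c=-6583/4836 d=6583/43524
S(41/4) = 21369/103168

Δ: Δ0=-9, Δ1=7/2, Δ2=-1, Δ3=3/2, Δ4=-5/3
row 1: diag=6, rhs=75; c'=1/3, d'=25/2
row 2: denom=10−2·1/3=28/3; d'=(-27−2·25/2)/(28/3)=-39/7
row 3: denom=10−3·9/28=253/28; d'=(15−3·-39/7)/(253/28)=888/253
row 4: denom=10−2·56/253=2418/253; d'=(-19−2·888/253)/(2418/253)=-6583/2418
back: M4=-6583/2418
back: M3=888/253−56/253·-6583/2418=4972/1209
back: M2=-39/7−9/28·4972/1209=-2778/403
back: M1=25/2−1/3·-2778/403=11927/806
M: M0=0, M1=11927/806, M2=-2778/403, M3=4972/1209, M4=-6583/2418, M5=0
seg 0: a=5, c=M0/2=0, d=(M1−M0)/(6·1)=11927/4836, b=Δ0−h0·(2M0+M1)/6=-55451/4836
seg 1: a=-4, c=M1/2=11927/1612, d=(M2−M1)/(6·2)=-17483/9672, b=Δ1−h1·(2M1+M2)/6=-9835/2418
seg 2: a=3, c=M2/2=-1389/403, d=(M3−M2)/(6·3)=6653/10881, b=Δ2−h2·(2M2+M3)/6=4639/1209
seg 3: a=0, c=M3/2=2486/1209, d=(M4−M3)/(6·2)=-5509/9672, b=Δ3−h3·(2M3+M4)/6=-404/1209
seg 4: a=3, c=M4/2=-6583/4836, d=(M5−M4)/(6·3)=6583/43524, b=Δ4−h4·(2M4+M5)/6=851/806
t_q=41/4 → seg 4, τ=9/4; S=3+851/806·τ+-6583/4836·τ²+6583/43524·τ³=21369/103168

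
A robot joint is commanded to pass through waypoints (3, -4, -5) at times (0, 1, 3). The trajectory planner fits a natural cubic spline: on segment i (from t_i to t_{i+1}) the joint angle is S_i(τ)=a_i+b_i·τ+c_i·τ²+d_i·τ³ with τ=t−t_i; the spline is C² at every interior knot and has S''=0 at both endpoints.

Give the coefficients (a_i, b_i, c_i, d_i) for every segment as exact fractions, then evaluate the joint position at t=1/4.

  seg 0: a=3 b=-97/12 c=0 d=13/12
  seg 1: a=-4 b=-29/6 c=13/4 d=-13/24
S(1/4) = 255/256

Δ: Δ0=-7, Δ1=-1/2
row 1: diag=6, rhs=39; c'=1/3, d'=13/2
back: M1=13/2
M: M0=0, M1=13/2, M2=0
seg 0: a=3, c=M0/2=0, d=(M1−M0)/(6·1)=13/12, b=Δ0−h0·(2M0+M1)/6=-97/12
seg 1: a=-4, c=M1/2=13/4, d=(M2−M1)/(6·2)=-13/24, b=Δ1−h1·(2M1+M2)/6=-29/6
t_q=1/4 → seg 0, τ=1/4; S=3+-97/12·τ+0·τ²+13/12·τ³=255/256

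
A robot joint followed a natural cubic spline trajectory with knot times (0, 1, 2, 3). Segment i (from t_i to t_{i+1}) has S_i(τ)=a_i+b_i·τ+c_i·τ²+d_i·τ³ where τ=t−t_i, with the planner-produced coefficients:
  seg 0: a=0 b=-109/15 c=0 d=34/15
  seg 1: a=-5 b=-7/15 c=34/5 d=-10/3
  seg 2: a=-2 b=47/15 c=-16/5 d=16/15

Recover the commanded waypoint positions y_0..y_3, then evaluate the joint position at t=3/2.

y_0 = S_0(0) = a_0 = 0
y_1 = S_1(0) = a_1 = -5
y_2 = S_2(0) = a_2 = -2
y_3 = S_2(1) = -1
t_q=3/2 is in segment 1 (τ=1/2); S_1(τ)=-79/20

y_0=0 y_1=-5 y_2=-2 y_3=-1
S(3/2) = -79/20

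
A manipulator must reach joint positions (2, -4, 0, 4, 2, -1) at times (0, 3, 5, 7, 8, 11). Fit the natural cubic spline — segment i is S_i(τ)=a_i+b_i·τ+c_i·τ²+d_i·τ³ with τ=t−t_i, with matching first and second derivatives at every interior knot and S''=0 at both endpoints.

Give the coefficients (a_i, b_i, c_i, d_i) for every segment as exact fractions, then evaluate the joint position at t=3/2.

  seg 0: a=2 b=-853/271 c=0 d=311/2439
  seg 1: a=-4 b=80/271 c=311/271 d=-40/271
  seg 2: a=0 b=844/271 c=71/271 d=-111/271
  seg 3: a=4 b=-204/271 c=-595/271 d=257/271
  seg 4: a=2 b=-623/271 c=176/271 d=-176/2439
S(3/2) = -4967/2168

Δ: Δ0=-2, Δ1=2, Δ2=2, Δ3=-2, Δ4=-1
row 1: diag=10, rhs=24; c'=1/5, d'=12/5
row 2: denom=8−2·1/5=38/5; d'=(0−2·12/5)/(38/5)=-12/19
row 3: denom=6−2·5/19=104/19; d'=(-24−2·-12/19)/(104/19)=-54/13
row 4: denom=8−1·19/104=813/104; d'=(6−1·-54/13)/(813/104)=352/271
back: M4=352/271
back: M3=-54/13−19/104·352/271=-1190/271
back: M2=-12/19−5/19·-1190/271=142/271
back: M1=12/5−1/5·142/271=622/271
M: M0=0, M1=622/271, M2=142/271, M3=-1190/271, M4=352/271, M5=0
seg 0: a=2, c=M0/2=0, d=(M1−M0)/(6·3)=311/2439, b=Δ0−h0·(2M0+M1)/6=-853/271
seg 1: a=-4, c=M1/2=311/271, d=(M2−M1)/(6·2)=-40/271, b=Δ1−h1·(2M1+M2)/6=80/271
seg 2: a=0, c=M2/2=71/271, d=(M3−M2)/(6·2)=-111/271, b=Δ2−h2·(2M2+M3)/6=844/271
seg 3: a=4, c=M3/2=-595/271, d=(M4−M3)/(6·1)=257/271, b=Δ3−h3·(2M3+M4)/6=-204/271
seg 4: a=2, c=M4/2=176/271, d=(M5−M4)/(6·3)=-176/2439, b=Δ4−h4·(2M4+M5)/6=-623/271
t_q=3/2 → seg 0, τ=3/2; S=2+-853/271·τ+0·τ²+311/2439·τ³=-4967/2168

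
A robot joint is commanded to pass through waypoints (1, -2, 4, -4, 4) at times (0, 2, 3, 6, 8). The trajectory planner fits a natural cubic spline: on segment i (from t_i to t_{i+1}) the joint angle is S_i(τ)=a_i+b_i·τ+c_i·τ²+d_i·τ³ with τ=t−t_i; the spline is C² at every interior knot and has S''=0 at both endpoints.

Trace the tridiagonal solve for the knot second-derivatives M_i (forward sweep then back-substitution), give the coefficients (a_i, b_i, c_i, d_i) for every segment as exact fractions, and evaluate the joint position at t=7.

Δ: Δ0=-3/2, Δ1=6, Δ2=-8/3, Δ3=4
row 1: diag=6, rhs=45; c'=1/6, d'=15/2
row 2: denom=8−1·1/6=47/6; d'=(-52−1·15/2)/(47/6)=-357/47
row 3: denom=10−3·18/47=416/47; d'=(40−3·-357/47)/(416/47)=227/32
back: M3=227/32
back: M2=-357/47−18/47·227/32=-165/16
back: M1=15/2−1/6·-165/16=295/32
M: M0=0, M1=295/32, M2=-165/16, M3=227/32, M4=0
seg 0: a=1, c=M0/2=0, d=(M1−M0)/(6·2)=295/384, b=Δ0−h0·(2M0+M1)/6=-439/96
seg 1: a=-2, c=M1/2=295/64, d=(M2−M1)/(6·1)=-625/192, b=Δ1−h1·(2M1+M2)/6=223/48
seg 2: a=4, c=M2/2=-165/32, d=(M3−M2)/(6·3)=557/576, b=Δ2−h2·(2M2+M3)/6=787/192
seg 3: a=-4, c=M3/2=227/64, d=(M4−M3)/(6·2)=-227/384, b=Δ3−h3·(2M3+M4)/6=-35/48
t_q=7 → seg 3, τ=1; S=-4+-35/48·τ+227/64·τ²+-227/384·τ³=-227/128

  seg 0: a=1 b=-439/96 c=0 d=295/384
  seg 1: a=-2 b=223/48 c=295/64 d=-625/192
  seg 2: a=4 b=787/192 c=-165/32 d=557/576
  seg 3: a=-4 b=-35/48 c=227/64 d=-227/384
S(7) = -227/128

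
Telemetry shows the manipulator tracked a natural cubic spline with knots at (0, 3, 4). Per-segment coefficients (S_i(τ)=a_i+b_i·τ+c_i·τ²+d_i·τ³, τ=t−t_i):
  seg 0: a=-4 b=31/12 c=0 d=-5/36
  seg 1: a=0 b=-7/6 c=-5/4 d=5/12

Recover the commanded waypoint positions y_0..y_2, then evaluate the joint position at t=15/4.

y_0=-4 y_1=0 y_2=-2
S(15/4) = -359/256

y_0 = S_0(0) = a_0 = -4
y_1 = S_1(0) = a_1 = 0
y_2 = S_1(1) = -2
t_q=15/4 is in segment 1 (τ=3/4); S_1(τ)=-359/256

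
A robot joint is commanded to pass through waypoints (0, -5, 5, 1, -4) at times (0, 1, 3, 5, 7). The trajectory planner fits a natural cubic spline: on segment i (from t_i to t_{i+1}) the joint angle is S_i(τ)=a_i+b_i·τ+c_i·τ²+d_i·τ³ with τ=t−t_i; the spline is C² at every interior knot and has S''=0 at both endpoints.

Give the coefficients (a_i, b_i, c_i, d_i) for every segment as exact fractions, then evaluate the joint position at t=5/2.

  seg 0: a=0 b=-1175/164 c=0 d=355/164
  seg 1: a=-5 b=-55/82 c=1065/164 d=-75/41
  seg 2: a=5 b=275/82 c=-735/164 d=37/41
  seg 3: a=1 b=-307/82 c=153/164 d=-51/328
S(5/2) = 1595/656

Δ: Δ0=-5, Δ1=5, Δ2=-2, Δ3=-5/2
row 1: diag=6, rhs=60; c'=1/3, d'=10
row 2: denom=8−2·1/3=22/3; d'=(-42−2·10)/(22/3)=-93/11
row 3: denom=8−2·3/11=82/11; d'=(-3−2·-93/11)/(82/11)=153/82
back: M3=153/82
back: M2=-93/11−3/11·153/82=-735/82
back: M1=10−1/3·-735/82=1065/82
M: M0=0, M1=1065/82, M2=-735/82, M3=153/82, M4=0
seg 0: a=0, c=M0/2=0, d=(M1−M0)/(6·1)=355/164, b=Δ0−h0·(2M0+M1)/6=-1175/164
seg 1: a=-5, c=M1/2=1065/164, d=(M2−M1)/(6·2)=-75/41, b=Δ1−h1·(2M1+M2)/6=-55/82
seg 2: a=5, c=M2/2=-735/164, d=(M3−M2)/(6·2)=37/41, b=Δ2−h2·(2M2+M3)/6=275/82
seg 3: a=1, c=M3/2=153/164, d=(M4−M3)/(6·2)=-51/328, b=Δ3−h3·(2M3+M4)/6=-307/82
t_q=5/2 → seg 1, τ=3/2; S=-5+-55/82·τ+1065/164·τ²+-75/41·τ³=1595/656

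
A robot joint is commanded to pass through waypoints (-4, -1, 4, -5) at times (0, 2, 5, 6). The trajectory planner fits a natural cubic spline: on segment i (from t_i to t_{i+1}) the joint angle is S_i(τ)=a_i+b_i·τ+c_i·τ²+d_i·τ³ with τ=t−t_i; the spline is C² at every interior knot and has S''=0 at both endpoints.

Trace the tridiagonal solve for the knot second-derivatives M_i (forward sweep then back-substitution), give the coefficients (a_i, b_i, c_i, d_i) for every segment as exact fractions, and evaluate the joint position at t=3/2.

Δ: Δ0=3/2, Δ1=5/3, Δ2=-9
row 1: diag=10, rhs=1; c'=3/10, d'=1/10
row 2: denom=8−3·3/10=71/10; d'=(-64−3·1/10)/(71/10)=-643/71
back: M2=-643/71
back: M1=1/10−3/10·-643/71=200/71
M: M0=0, M1=200/71, M2=-643/71, M3=0
seg 0: a=-4, c=M0/2=0, d=(M1−M0)/(6·2)=50/213, b=Δ0−h0·(2M0+M1)/6=239/426
seg 1: a=-1, c=M1/2=100/71, d=(M2−M1)/(6·3)=-281/426, b=Δ1−h1·(2M1+M2)/6=1439/426
seg 2: a=4, c=M2/2=-643/142, d=(M3−M2)/(6·1)=643/426, b=Δ2−h2·(2M2+M3)/6=-1274/213
t_q=3/2 → seg 0, τ=3/2; S=-4+239/426·τ+0·τ²+50/213·τ³=-168/71

  seg 0: a=-4 b=239/426 c=0 d=50/213
  seg 1: a=-1 b=1439/426 c=100/71 d=-281/426
  seg 2: a=4 b=-1274/213 c=-643/142 d=643/426
S(3/2) = -168/71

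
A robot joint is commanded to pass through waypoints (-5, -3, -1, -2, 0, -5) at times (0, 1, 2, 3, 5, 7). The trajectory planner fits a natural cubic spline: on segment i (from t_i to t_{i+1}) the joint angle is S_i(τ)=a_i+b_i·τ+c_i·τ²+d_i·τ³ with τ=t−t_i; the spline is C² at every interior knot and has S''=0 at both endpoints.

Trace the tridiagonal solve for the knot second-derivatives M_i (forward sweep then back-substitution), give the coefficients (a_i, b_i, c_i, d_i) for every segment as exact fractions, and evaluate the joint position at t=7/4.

Δ: Δ0=2, Δ1=2, Δ2=-1, Δ3=1, Δ4=-5/2
row 1: diag=4, rhs=0; c'=1/4, d'=0
row 2: denom=4−1·1/4=15/4; d'=(-18−1·0)/(15/4)=-24/5
row 3: denom=6−1·4/15=86/15; d'=(12−1·-24/5)/(86/15)=126/43
row 4: denom=8−2·15/43=314/43; d'=(-21−2·126/43)/(314/43)=-1155/314
back: M4=-1155/314
back: M3=126/43−15/43·-1155/314=1323/314
back: M2=-24/5−4/15·1323/314=-930/157
back: M1=0−1/4·-930/157=465/314
M: M0=0, M1=465/314, M2=-930/157, M3=1323/314, M4=-1155/314, M5=0
seg 0: a=-5, c=M0/2=0, d=(M1−M0)/(6·1)=155/628, b=Δ0−h0·(2M0+M1)/6=1101/628
seg 1: a=-3, c=M1/2=465/628, d=(M2−M1)/(6·1)=-775/628, b=Δ1−h1·(2M1+M2)/6=783/314
seg 2: a=-1, c=M2/2=-465/157, d=(M3−M2)/(6·1)=1061/628, b=Δ2−h2·(2M2+M3)/6=171/628
seg 3: a=-2, c=M3/2=1323/628, d=(M4−M3)/(6·2)=-413/628, b=Δ3−h3·(2M3+M4)/6=-183/314
seg 4: a=0, c=M4/2=-1155/628, d=(M5−M4)/(6·2)=385/1256, b=Δ4−h4·(2M4+M5)/6=-15/314
t_q=7/4 → seg 1, τ=3/4; S=-3+783/314·τ+465/628·τ²+-775/628·τ³=-49593/40192

  seg 0: a=-5 b=1101/628 c=0 d=155/628
  seg 1: a=-3 b=783/314 c=465/628 d=-775/628
  seg 2: a=-1 b=171/628 c=-465/157 d=1061/628
  seg 3: a=-2 b=-183/314 c=1323/628 d=-413/628
  seg 4: a=0 b=-15/314 c=-1155/628 d=385/1256
S(7/4) = -49593/40192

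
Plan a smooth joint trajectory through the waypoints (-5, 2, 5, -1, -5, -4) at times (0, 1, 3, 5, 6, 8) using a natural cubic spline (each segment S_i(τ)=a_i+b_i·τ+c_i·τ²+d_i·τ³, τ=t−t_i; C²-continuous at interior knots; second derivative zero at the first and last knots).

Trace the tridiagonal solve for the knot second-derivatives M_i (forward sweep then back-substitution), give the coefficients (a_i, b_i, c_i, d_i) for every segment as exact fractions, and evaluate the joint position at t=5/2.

Δ: Δ0=7, Δ1=3/2, Δ2=-3, Δ3=-4, Δ4=1/2
row 1: diag=6, rhs=-33; c'=1/3, d'=-11/2
row 2: denom=8−2·1/3=22/3; d'=(-27−2·-11/2)/(22/3)=-24/11
row 3: denom=6−2·3/11=60/11; d'=(-6−2·-24/11)/(60/11)=-3/10
row 4: denom=6−1·11/60=349/60; d'=(27−1·-3/10)/(349/60)=1638/349
back: M4=1638/349
back: M3=-3/10−11/60·1638/349=-405/349
back: M2=-24/11−3/11·-405/349=-651/349
back: M1=-11/2−1/3·-651/349=-3405/698
M: M0=0, M1=-3405/698, M2=-651/349, M3=-405/349, M4=1638/349, M5=0
seg 0: a=-5, c=M0/2=0, d=(M1−M0)/(6·1)=-1135/1396, b=Δ0−h0·(2M0+M1)/6=10907/1396
seg 1: a=2, c=M1/2=-3405/1396, d=(M2−M1)/(6·2)=701/2792, b=Δ1−h1·(2M1+M2)/6=3751/698
seg 2: a=5, c=M2/2=-651/698, d=(M3−M2)/(6·2)=41/698, b=Δ2−h2·(2M2+M3)/6=-478/349
seg 3: a=-1, c=M3/2=-405/698, d=(M4−M3)/(6·1)=681/698, b=Δ3−h3·(2M3+M4)/6=-1534/349
seg 4: a=-5, c=M4/2=819/349, d=(M5−M4)/(6·2)=-273/698, b=Δ4−h4·(2M4+M5)/6=-1835/698
t_q=5/2 → seg 1, τ=3/2; S=2+3751/698·τ+-3405/1396·τ²+701/2792·τ³=121067/22336

  seg 0: a=-5 b=10907/1396 c=0 d=-1135/1396
  seg 1: a=2 b=3751/698 c=-3405/1396 d=701/2792
  seg 2: a=5 b=-478/349 c=-651/698 d=41/698
  seg 3: a=-1 b=-1534/349 c=-405/698 d=681/698
  seg 4: a=-5 b=-1835/698 c=819/349 d=-273/698
S(5/2) = 121067/22336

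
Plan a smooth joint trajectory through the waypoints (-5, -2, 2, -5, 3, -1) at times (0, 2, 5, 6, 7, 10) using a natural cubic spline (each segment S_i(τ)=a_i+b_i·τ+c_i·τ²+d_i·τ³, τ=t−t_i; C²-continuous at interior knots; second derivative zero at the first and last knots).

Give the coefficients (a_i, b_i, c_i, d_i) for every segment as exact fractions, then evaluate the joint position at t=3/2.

Δ: Δ0=3/2, Δ1=4/3, Δ2=-7, Δ3=8, Δ4=-4/3
row 1: diag=10, rhs=-1; c'=3/10, d'=-1/10
row 2: denom=8−3·3/10=71/10; d'=(-50−3·-1/10)/(71/10)=-7
row 3: denom=4−1·10/71=274/71; d'=(90−1·-7)/(274/71)=6887/274
row 4: denom=8−1·71/274=2121/274; d'=(-56−1·6887/274)/(2121/274)=-22231/2121
back: M4=-22231/2121
back: M3=6887/274−71/274·-22231/2121=59072/2121
back: M2=-7−10/71·59072/2121=-23167/2121
back: M1=-1/10−3/10·-23167/2121=2246/707
M: M0=0, M1=2246/707, M2=-23167/2121, M3=59072/2121, M4=-22231/2121, M5=0
seg 0: a=-5, c=M0/2=0, d=(M1−M0)/(6·2)=1123/4242, b=Δ0−h0·(2M0+M1)/6=1871/4242
seg 1: a=-2, c=M1/2=1123/707, d=(M2−M1)/(6·3)=-29905/38178, b=Δ1−h1·(2M1+M2)/6=15347/4242
seg 2: a=2, c=M2/2=-23167/4242, d=(M3−M2)/(6·1)=27413/4242, b=Δ2−h2·(2M2+M3)/6=-16970/2121
seg 3: a=-5, c=M3/2=29536/2121, d=(M4−M3)/(6·1)=-27101/4242, b=Δ3−h3·(2M3+M4)/6=655/1414
seg 4: a=3, c=M4/2=-22231/4242, d=(M5−M4)/(6·3)=22231/38178, b=Δ4−h4·(2M4+M5)/6=19403/2121
t_q=3/2 → seg 0, τ=3/2; S=-5+1871/4242·τ+0·τ²+1123/4242·τ³=-5567/1616

  seg 0: a=-5 b=1871/4242 c=0 d=1123/4242
  seg 1: a=-2 b=15347/4242 c=1123/707 d=-29905/38178
  seg 2: a=2 b=-16970/2121 c=-23167/4242 d=27413/4242
  seg 3: a=-5 b=655/1414 c=29536/2121 d=-27101/4242
  seg 4: a=3 b=19403/2121 c=-22231/4242 d=22231/38178
S(3/2) = -5567/1616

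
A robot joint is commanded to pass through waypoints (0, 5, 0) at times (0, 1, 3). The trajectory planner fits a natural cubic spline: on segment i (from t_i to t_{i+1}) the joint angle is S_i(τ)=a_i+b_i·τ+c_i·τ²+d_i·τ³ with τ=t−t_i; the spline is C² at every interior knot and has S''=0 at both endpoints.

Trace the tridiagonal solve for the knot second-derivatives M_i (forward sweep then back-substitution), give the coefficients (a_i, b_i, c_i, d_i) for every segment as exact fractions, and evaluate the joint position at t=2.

  seg 0: a=0 b=25/4 c=0 d=-5/4
  seg 1: a=5 b=5/2 c=-15/4 d=5/8
S(2) = 35/8

Δ: Δ0=5, Δ1=-5/2
row 1: diag=6, rhs=-45; c'=1/3, d'=-15/2
back: M1=-15/2
M: M0=0, M1=-15/2, M2=0
seg 0: a=0, c=M0/2=0, d=(M1−M0)/(6·1)=-5/4, b=Δ0−h0·(2M0+M1)/6=25/4
seg 1: a=5, c=M1/2=-15/4, d=(M2−M1)/(6·2)=5/8, b=Δ1−h1·(2M1+M2)/6=5/2
t_q=2 → seg 1, τ=1; S=5+5/2·τ+-15/4·τ²+5/8·τ³=35/8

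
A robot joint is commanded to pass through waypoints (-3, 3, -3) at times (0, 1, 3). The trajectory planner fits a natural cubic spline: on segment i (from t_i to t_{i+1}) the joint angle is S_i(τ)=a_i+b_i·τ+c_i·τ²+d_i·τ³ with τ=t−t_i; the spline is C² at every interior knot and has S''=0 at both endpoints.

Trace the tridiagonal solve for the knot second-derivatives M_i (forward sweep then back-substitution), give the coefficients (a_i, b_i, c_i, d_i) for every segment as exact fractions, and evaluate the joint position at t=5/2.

  seg 0: a=-3 b=15/2 c=0 d=-3/2
  seg 1: a=3 b=3 c=-9/2 d=3/4
S(5/2) = -3/32

Δ: Δ0=6, Δ1=-3
row 1: diag=6, rhs=-54; c'=1/3, d'=-9
back: M1=-9
M: M0=0, M1=-9, M2=0
seg 0: a=-3, c=M0/2=0, d=(M1−M0)/(6·1)=-3/2, b=Δ0−h0·(2M0+M1)/6=15/2
seg 1: a=3, c=M1/2=-9/2, d=(M2−M1)/(6·2)=3/4, b=Δ1−h1·(2M1+M2)/6=3
t_q=5/2 → seg 1, τ=3/2; S=3+3·τ+-9/2·τ²+3/4·τ³=-3/32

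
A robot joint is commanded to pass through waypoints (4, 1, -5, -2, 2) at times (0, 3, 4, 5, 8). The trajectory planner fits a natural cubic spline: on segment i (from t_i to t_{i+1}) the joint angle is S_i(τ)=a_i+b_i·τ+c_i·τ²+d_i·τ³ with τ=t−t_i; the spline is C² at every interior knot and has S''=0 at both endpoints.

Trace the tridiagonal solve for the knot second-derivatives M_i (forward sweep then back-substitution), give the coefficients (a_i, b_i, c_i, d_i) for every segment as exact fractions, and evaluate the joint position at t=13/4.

Δ: Δ0=-1, Δ1=-6, Δ2=3, Δ3=4/3
row 1: diag=8, rhs=-30; c'=1/8, d'=-15/4
row 2: denom=4−1·1/8=31/8; d'=(54−1·-15/4)/(31/8)=462/31
row 3: denom=8−1·8/31=240/31; d'=(-10−1·462/31)/(240/31)=-193/60
back: M3=-193/60
back: M2=462/31−8/31·-193/60=236/15
back: M1=-15/4−1/8·236/15=-343/60
M: M0=0, M1=-343/60, M2=236/15, M3=-193/60, M4=0
seg 0: a=4, c=M0/2=0, d=(M1−M0)/(6·3)=-343/1080, b=Δ0−h0·(2M0+M1)/6=223/120
seg 1: a=1, c=M1/2=-343/120, d=(M2−M1)/(6·1)=143/40, b=Δ1−h1·(2M1+M2)/6=-403/60
seg 2: a=-5, c=M2/2=118/15, d=(M3−M2)/(6·1)=-379/120, b=Δ2−h2·(2M2+M3)/6=-41/24
seg 3: a=-2, c=M3/2=-193/120, d=(M4−M3)/(6·3)=193/1080, b=Δ3−h3·(2M3+M4)/6=91/20
t_q=13/4 → seg 1, τ=1/4; S=1+-403/60·τ+-343/120·τ²+143/40·τ³=-2053/2560

  seg 0: a=4 b=223/120 c=0 d=-343/1080
  seg 1: a=1 b=-403/60 c=-343/120 d=143/40
  seg 2: a=-5 b=-41/24 c=118/15 d=-379/120
  seg 3: a=-2 b=91/20 c=-193/120 d=193/1080
S(13/4) = -2053/2560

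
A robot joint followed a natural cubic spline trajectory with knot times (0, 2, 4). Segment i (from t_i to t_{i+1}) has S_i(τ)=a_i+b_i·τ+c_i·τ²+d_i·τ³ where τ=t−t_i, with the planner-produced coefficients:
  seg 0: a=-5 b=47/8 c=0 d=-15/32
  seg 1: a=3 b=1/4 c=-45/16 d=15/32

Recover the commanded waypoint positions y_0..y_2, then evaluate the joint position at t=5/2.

y_0 = S_0(0) = a_0 = -5
y_1 = S_1(0) = a_1 = 3
y_2 = S_1(2) = -4
t_q=5/2 is in segment 1 (τ=1/2); S_1(τ)=635/256

y_0=-5 y_1=3 y_2=-4
S(5/2) = 635/256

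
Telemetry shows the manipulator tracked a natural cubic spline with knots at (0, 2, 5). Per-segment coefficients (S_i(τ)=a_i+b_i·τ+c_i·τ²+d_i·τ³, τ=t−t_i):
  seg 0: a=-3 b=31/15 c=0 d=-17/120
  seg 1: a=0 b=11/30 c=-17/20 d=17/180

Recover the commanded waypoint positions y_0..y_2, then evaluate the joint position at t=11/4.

y_0 = S_0(0) = a_0 = -3
y_1 = S_1(0) = a_1 = 0
y_2 = S_1(3) = -4
t_q=11/4 is in segment 1 (τ=3/4); S_1(τ)=-209/1280

y_0=-3 y_1=0 y_2=-4
S(11/4) = -209/1280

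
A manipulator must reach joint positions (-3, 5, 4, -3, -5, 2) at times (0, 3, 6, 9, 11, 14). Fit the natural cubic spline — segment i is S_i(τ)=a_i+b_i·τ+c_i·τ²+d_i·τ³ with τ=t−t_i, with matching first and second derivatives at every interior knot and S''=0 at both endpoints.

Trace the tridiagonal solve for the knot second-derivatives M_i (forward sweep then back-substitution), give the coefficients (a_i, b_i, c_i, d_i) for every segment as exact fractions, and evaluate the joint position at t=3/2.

  seg 0: a=-3 b=437/132 c=0 d=-85/1188
  seg 1: a=5 b=91/66 c=-85/132 d=29/1188
  seg 2: a=4 b=-241/132 c=-14/33 d=101/1188
  seg 3: a=-3 b=-137/66 c=15/44 d=13/132
  seg 4: a=-5 b=31/66 c=41/44 d=-41/396
S(3/2) = 607/352

Δ: Δ0=8/3, Δ1=-1/3, Δ2=-7/3, Δ3=-1, Δ4=7/3
row 1: diag=12, rhs=-18; c'=1/4, d'=-3/2
row 2: denom=12−3·1/4=45/4; d'=(-12−3·-3/2)/(45/4)=-2/3
row 3: denom=10−3·4/15=46/5; d'=(8−3·-2/3)/(46/5)=25/23
row 4: denom=10−2·5/23=220/23; d'=(20−2·25/23)/(220/23)=41/22
back: M4=41/22
back: M3=25/23−5/23·41/22=15/22
back: M2=-2/3−4/15·15/22=-28/33
back: M1=-3/2−1/4·-28/33=-85/66
M: M0=0, M1=-85/66, M2=-28/33, M3=15/22, M4=41/22, M5=0
seg 0: a=-3, c=M0/2=0, d=(M1−M0)/(6·3)=-85/1188, b=Δ0−h0·(2M0+M1)/6=437/132
seg 1: a=5, c=M1/2=-85/132, d=(M2−M1)/(6·3)=29/1188, b=Δ1−h1·(2M1+M2)/6=91/66
seg 2: a=4, c=M2/2=-14/33, d=(M3−M2)/(6·3)=101/1188, b=Δ2−h2·(2M2+M3)/6=-241/132
seg 3: a=-3, c=M3/2=15/44, d=(M4−M3)/(6·2)=13/132, b=Δ3−h3·(2M3+M4)/6=-137/66
seg 4: a=-5, c=M4/2=41/44, d=(M5−M4)/(6·3)=-41/396, b=Δ4−h4·(2M4+M5)/6=31/66
t_q=3/2 → seg 0, τ=3/2; S=-3+437/132·τ+0·τ²+-85/1188·τ³=607/352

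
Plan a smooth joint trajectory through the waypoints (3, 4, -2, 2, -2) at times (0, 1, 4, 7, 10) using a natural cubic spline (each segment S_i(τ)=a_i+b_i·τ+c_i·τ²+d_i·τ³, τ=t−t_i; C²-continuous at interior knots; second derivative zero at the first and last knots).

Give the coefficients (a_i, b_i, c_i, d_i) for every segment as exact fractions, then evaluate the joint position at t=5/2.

  seg 0: a=3 b=169/108 c=0 d=-61/108
  seg 1: a=4 b=-7/54 c=-61/36 d=347/972
  seg 2: a=-2 b=-71/108 c=41/27 d=-277/972
  seg 3: a=2 b=41/54 c=-113/108 d=113/972
S(5/2) = 115/96

Δ: Δ0=1, Δ1=-2, Δ2=4/3, Δ3=-4/3
row 1: diag=8, rhs=-18; c'=3/8, d'=-9/4
row 2: denom=12−3·3/8=87/8; d'=(20−3·-9/4)/(87/8)=214/87
row 3: denom=12−3·8/29=324/29; d'=(-16−3·214/87)/(324/29)=-113/54
back: M3=-113/54
back: M2=214/87−8/29·-113/54=82/27
back: M1=-9/4−3/8·82/27=-61/18
M: M0=0, M1=-61/18, M2=82/27, M3=-113/54, M4=0
seg 0: a=3, c=M0/2=0, d=(M1−M0)/(6·1)=-61/108, b=Δ0−h0·(2M0+M1)/6=169/108
seg 1: a=4, c=M1/2=-61/36, d=(M2−M1)/(6·3)=347/972, b=Δ1−h1·(2M1+M2)/6=-7/54
seg 2: a=-2, c=M2/2=41/27, d=(M3−M2)/(6·3)=-277/972, b=Δ2−h2·(2M2+M3)/6=-71/108
seg 3: a=2, c=M3/2=-113/108, d=(M4−M3)/(6·3)=113/972, b=Δ3−h3·(2M3+M4)/6=41/54
t_q=5/2 → seg 1, τ=3/2; S=4+-7/54·τ+-61/36·τ²+347/972·τ³=115/96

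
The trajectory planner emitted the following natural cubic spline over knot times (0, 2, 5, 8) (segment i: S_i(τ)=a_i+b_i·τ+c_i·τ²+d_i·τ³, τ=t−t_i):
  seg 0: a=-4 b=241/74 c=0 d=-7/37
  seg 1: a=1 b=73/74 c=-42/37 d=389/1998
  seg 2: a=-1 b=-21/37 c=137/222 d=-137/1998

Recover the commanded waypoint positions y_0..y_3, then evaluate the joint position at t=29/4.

y_0 = S_0(0) = a_0 = -4
y_1 = S_1(0) = a_1 = 1
y_2 = S_2(0) = a_2 = -1
y_3 = S_2(3) = 1
t_q=29/4 is in segment 2 (τ=9/4); S_2(τ)=313/4736

y_0=-4 y_1=1 y_2=-1 y_3=1
S(29/4) = 313/4736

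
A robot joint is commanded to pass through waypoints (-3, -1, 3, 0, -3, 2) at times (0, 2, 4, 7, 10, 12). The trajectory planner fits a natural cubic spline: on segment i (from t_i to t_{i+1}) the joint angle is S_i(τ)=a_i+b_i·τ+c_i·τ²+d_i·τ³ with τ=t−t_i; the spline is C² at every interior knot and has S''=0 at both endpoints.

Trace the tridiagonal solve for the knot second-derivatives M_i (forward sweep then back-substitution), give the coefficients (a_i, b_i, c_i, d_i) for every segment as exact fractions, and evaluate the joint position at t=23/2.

Δ: Δ0=1, Δ1=2, Δ2=-1, Δ3=-1, Δ4=5/2
row 1: diag=8, rhs=6; c'=1/4, d'=3/4
row 2: denom=10−2·1/4=19/2; d'=(-18−2·3/4)/(19/2)=-39/19
row 3: denom=12−3·6/19=210/19; d'=(0−3·-39/19)/(210/19)=39/70
row 4: denom=10−3·19/70=643/70; d'=(21−3·39/70)/(643/70)=1353/643
back: M4=1353/643
back: M3=39/70−19/70·1353/643=-9/643
back: M2=-39/19−6/19·-9/643=-1317/643
back: M1=3/4−1/4·-1317/643=1623/1286
M: M0=0, M1=1623/1286, M2=-1317/643, M3=-9/643, M4=1353/643, M5=0
seg 0: a=-3, c=M0/2=0, d=(M1−M0)/(6·2)=541/5144, b=Δ0−h0·(2M0+M1)/6=745/1286
seg 1: a=-1, c=M1/2=1623/2572, d=(M2−M1)/(6·2)=-1419/5144, b=Δ1−h1·(2M1+M2)/6=1184/643
seg 2: a=3, c=M2/2=-1317/1286, d=(M3−M2)/(6·3)=218/1929, b=Δ2−h2·(2M2+M3)/6=1357/1286
seg 3: a=0, c=M3/2=-9/1286, d=(M4−M3)/(6·3)=227/1929, b=Δ3−h3·(2M3+M4)/6=-2621/1286
seg 4: a=-3, c=M4/2=1353/1286, d=(M5−M4)/(6·2)=-451/2572, b=Δ4−h4·(2M4+M5)/6=1411/1286
t_q=23/2 → seg 4, τ=3/2; S=-3+1411/1286·τ+1353/1286·τ²+-451/2572·τ³=8667/20576

  seg 0: a=-3 b=745/1286 c=0 d=541/5144
  seg 1: a=-1 b=1184/643 c=1623/2572 d=-1419/5144
  seg 2: a=3 b=1357/1286 c=-1317/1286 d=218/1929
  seg 3: a=0 b=-2621/1286 c=-9/1286 d=227/1929
  seg 4: a=-3 b=1411/1286 c=1353/1286 d=-451/2572
S(23/2) = 8667/20576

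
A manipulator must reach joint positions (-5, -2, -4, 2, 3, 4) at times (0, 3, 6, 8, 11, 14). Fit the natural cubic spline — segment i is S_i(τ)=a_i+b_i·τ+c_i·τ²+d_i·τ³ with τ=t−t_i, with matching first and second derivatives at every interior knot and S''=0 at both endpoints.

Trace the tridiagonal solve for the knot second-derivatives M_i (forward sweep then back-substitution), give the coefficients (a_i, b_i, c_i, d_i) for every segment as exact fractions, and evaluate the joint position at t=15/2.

  seg 0: a=-5 b=2366/1305 c=0 d=-1061/11745
  seg 1: a=-2 b=-817/1305 c=-1061/1305 d=626/2349
  seg 2: a=-4 b=2207/1305 c=2069/1305 d=-27/58
  seg 3: a=2 b=3193/1305 c=-1576/1305 d=394/2349
  seg 4: a=3 b=-353/1305 c=394/1305 d=-394/11745
S(15/2) = 3709/6960

Δ: Δ0=1, Δ1=-2/3, Δ2=3, Δ3=1/3, Δ4=1/3
row 1: diag=12, rhs=-10; c'=1/4, d'=-5/6
row 2: denom=10−3·1/4=37/4; d'=(22−3·-5/6)/(37/4)=98/37
row 3: denom=10−2·8/37=354/37; d'=(-16−2·98/37)/(354/37)=-394/177
row 4: denom=12−3·37/118=1305/118; d'=(0−3·-394/177)/(1305/118)=788/1305
back: M4=788/1305
back: M3=-394/177−37/118·788/1305=-3152/1305
back: M2=98/37−8/37·-3152/1305=4138/1305
back: M1=-5/6−1/4·4138/1305=-2122/1305
M: M0=0, M1=-2122/1305, M2=4138/1305, M3=-3152/1305, M4=788/1305, M5=0
seg 0: a=-5, c=M0/2=0, d=(M1−M0)/(6·3)=-1061/11745, b=Δ0−h0·(2M0+M1)/6=2366/1305
seg 1: a=-2, c=M1/2=-1061/1305, d=(M2−M1)/(6·3)=626/2349, b=Δ1−h1·(2M1+M2)/6=-817/1305
seg 2: a=-4, c=M2/2=2069/1305, d=(M3−M2)/(6·2)=-27/58, b=Δ2−h2·(2M2+M3)/6=2207/1305
seg 3: a=2, c=M3/2=-1576/1305, d=(M4−M3)/(6·3)=394/2349, b=Δ3−h3·(2M3+M4)/6=3193/1305
seg 4: a=3, c=M4/2=394/1305, d=(M5−M4)/(6·3)=-394/11745, b=Δ4−h4·(2M4+M5)/6=-353/1305
t_q=15/2 → seg 2, τ=3/2; S=-4+2207/1305·τ+2069/1305·τ²+-27/58·τ³=3709/6960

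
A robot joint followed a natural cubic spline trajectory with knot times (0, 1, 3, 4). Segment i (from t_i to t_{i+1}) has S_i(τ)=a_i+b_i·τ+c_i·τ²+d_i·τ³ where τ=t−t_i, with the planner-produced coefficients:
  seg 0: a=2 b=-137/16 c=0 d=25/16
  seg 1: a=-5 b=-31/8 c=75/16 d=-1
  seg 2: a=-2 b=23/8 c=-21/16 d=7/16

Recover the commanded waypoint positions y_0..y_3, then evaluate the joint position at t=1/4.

y_0=2 y_1=-5 y_2=-2 y_3=0
S(1/4) = -119/1024

y_0 = S_0(0) = a_0 = 2
y_1 = S_1(0) = a_1 = -5
y_2 = S_2(0) = a_2 = -2
y_3 = S_2(1) = 0
t_q=1/4 is in segment 0 (τ=1/4); S_0(τ)=-119/1024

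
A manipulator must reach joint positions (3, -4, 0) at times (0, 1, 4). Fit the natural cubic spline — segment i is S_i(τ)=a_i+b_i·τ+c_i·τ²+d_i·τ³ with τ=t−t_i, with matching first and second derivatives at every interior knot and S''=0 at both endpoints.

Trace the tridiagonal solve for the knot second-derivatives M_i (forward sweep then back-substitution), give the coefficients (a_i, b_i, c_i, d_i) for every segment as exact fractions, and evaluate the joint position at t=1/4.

  seg 0: a=3 b=-193/24 c=0 d=25/24
  seg 1: a=-4 b=-59/12 c=25/8 d=-25/72
S(1/4) = 515/512

Δ: Δ0=-7, Δ1=4/3
row 1: diag=8, rhs=50; c'=3/8, d'=25/4
back: M1=25/4
M: M0=0, M1=25/4, M2=0
seg 0: a=3, c=M0/2=0, d=(M1−M0)/(6·1)=25/24, b=Δ0−h0·(2M0+M1)/6=-193/24
seg 1: a=-4, c=M1/2=25/8, d=(M2−M1)/(6·3)=-25/72, b=Δ1−h1·(2M1+M2)/6=-59/12
t_q=1/4 → seg 0, τ=1/4; S=3+-193/24·τ+0·τ²+25/24·τ³=515/512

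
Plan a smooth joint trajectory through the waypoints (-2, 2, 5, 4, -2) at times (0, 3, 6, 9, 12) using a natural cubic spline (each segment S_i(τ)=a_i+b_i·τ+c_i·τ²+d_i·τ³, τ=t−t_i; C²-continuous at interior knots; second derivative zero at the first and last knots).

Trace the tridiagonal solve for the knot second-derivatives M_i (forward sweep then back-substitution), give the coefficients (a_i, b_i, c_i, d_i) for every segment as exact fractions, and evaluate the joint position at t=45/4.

Δ: Δ0=4/3, Δ1=1, Δ2=-1/3, Δ3=-2
row 1: diag=12, rhs=-2; c'=1/4, d'=-1/6
row 2: denom=12−3·1/4=45/4; d'=(-8−3·-1/6)/(45/4)=-2/3
row 3: denom=12−3·4/15=56/5; d'=(-10−3·-2/3)/(56/5)=-5/7
back: M3=-5/7
back: M2=-2/3−4/15·-5/7=-10/21
back: M1=-1/6−1/4·-10/21=-1/21
M: M0=0, M1=-1/21, M2=-10/21, M3=-5/7, M4=0
seg 0: a=-2, c=M0/2=0, d=(M1−M0)/(6·3)=-1/378, b=Δ0−h0·(2M0+M1)/6=19/14
seg 1: a=2, c=M1/2=-1/42, d=(M2−M1)/(6·3)=-1/42, b=Δ1−h1·(2M1+M2)/6=9/7
seg 2: a=5, c=M2/2=-5/21, d=(M3−M2)/(6·3)=-5/378, b=Δ2−h2·(2M2+M3)/6=1/2
seg 3: a=4, c=M3/2=-5/14, d=(M4−M3)/(6·3)=5/126, b=Δ3−h3·(2M3+M4)/6=-9/7
t_q=45/4 → seg 3, τ=9/4; S=4+-9/7·τ+-5/14·τ²+5/126·τ³=-223/896

  seg 0: a=-2 b=19/14 c=0 d=-1/378
  seg 1: a=2 b=9/7 c=-1/42 d=-1/42
  seg 2: a=5 b=1/2 c=-5/21 d=-5/378
  seg 3: a=4 b=-9/7 c=-5/14 d=5/126
S(45/4) = -223/896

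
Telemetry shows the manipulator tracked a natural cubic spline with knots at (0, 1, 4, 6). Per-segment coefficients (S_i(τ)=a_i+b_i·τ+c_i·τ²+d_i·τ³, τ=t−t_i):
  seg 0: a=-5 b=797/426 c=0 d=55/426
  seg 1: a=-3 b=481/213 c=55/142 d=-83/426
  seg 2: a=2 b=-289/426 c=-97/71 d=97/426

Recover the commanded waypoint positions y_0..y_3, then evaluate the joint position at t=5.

y_0 = S_0(0) = a_0 = -5
y_1 = S_1(0) = a_1 = -3
y_2 = S_2(0) = a_2 = 2
y_3 = S_2(2) = -3
t_q=5 is in segment 2 (τ=1); S_2(τ)=13/71

y_0=-5 y_1=-3 y_2=2 y_3=-3
S(5) = 13/71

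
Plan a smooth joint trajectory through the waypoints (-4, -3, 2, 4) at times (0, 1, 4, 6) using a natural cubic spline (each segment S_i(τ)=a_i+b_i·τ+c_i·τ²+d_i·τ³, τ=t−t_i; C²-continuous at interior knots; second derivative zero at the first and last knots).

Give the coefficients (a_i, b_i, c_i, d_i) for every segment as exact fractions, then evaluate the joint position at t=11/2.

  seg 0: a=-4 b=187/213 c=0 d=26/213
  seg 1: a=-3 b=265/213 c=26/71 d=-16/213
  seg 2: a=2 b=301/213 c=-22/71 d=11/213
S(11/2) = 2043/568

Δ: Δ0=1, Δ1=5/3, Δ2=1
row 1: diag=8, rhs=4; c'=3/8, d'=1/2
row 2: denom=10−3·3/8=71/8; d'=(-4−3·1/2)/(71/8)=-44/71
back: M2=-44/71
back: M1=1/2−3/8·-44/71=52/71
M: M0=0, M1=52/71, M2=-44/71, M3=0
seg 0: a=-4, c=M0/2=0, d=(M1−M0)/(6·1)=26/213, b=Δ0−h0·(2M0+M1)/6=187/213
seg 1: a=-3, c=M1/2=26/71, d=(M2−M1)/(6·3)=-16/213, b=Δ1−h1·(2M1+M2)/6=265/213
seg 2: a=2, c=M2/2=-22/71, d=(M3−M2)/(6·2)=11/213, b=Δ2−h2·(2M2+M3)/6=301/213
t_q=11/2 → seg 2, τ=3/2; S=2+301/213·τ+-22/71·τ²+11/213·τ³=2043/568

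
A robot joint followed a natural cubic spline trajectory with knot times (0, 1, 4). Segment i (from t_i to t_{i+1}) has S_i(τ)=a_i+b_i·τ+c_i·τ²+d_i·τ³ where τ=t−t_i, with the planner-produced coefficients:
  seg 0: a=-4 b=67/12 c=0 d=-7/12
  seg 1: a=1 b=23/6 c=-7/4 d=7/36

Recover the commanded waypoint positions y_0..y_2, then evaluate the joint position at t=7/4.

y_0 = S_0(0) = a_0 = -4
y_1 = S_1(0) = a_1 = 1
y_2 = S_1(3) = 2
t_q=7/4 is in segment 1 (τ=3/4); S_1(τ)=761/256

y_0=-4 y_1=1 y_2=2
S(7/4) = 761/256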